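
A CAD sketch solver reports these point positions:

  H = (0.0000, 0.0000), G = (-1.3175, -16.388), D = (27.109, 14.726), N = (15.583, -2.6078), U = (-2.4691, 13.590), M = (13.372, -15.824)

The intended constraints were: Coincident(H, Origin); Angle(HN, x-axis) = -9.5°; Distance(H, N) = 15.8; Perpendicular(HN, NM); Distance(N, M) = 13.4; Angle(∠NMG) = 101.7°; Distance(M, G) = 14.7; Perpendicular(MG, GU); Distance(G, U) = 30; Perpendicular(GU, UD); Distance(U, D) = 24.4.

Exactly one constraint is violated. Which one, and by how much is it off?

Distance(U, D) = 24.4 — off by 5.20.

H = (0.00, 0.00) ✓; HN at -9.500° ✓; |HN| = 15.80 ✓; ∠(HN, NM) = 90.00° ✓; |NM| = 13.40 ✓; ∠NMG = 101.7° ✓; |MG| = 14.70 ✓; ∠(MG, GU) = 90.00° ✓; |GU| = 30.00 ✓; ∠(GU, UD) = 90.00° ✓; |UD| = 29.60 ✗.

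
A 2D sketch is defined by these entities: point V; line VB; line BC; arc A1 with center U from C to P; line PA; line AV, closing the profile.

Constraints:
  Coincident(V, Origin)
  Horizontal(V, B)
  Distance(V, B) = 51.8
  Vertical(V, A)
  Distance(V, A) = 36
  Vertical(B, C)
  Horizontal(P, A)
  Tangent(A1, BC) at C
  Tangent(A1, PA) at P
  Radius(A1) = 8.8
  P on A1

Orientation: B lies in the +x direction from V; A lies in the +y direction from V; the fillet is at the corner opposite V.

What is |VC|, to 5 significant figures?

58.507

The virtual corner opposite V is at (51.800, 36.000). The tangent condition forces UC to be normal to BC and A1 meets PA tangentially, so UP is at right angles to PA, with radius 8.8, so the center U sits 8.8 in from both sides at U = (43.000, 27.200). That places the tangent points at C = (51.800, 27.200) on BC and P = (43.000, 36.000) on PA. Then |VC| = |C − V| = 58.507.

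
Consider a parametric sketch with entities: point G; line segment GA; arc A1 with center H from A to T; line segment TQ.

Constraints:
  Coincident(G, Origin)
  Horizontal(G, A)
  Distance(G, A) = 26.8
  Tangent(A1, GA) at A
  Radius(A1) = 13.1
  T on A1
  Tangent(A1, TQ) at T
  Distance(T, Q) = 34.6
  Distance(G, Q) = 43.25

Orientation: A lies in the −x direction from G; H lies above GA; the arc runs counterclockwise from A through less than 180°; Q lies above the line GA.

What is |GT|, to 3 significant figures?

17.1

Checks: ∠(HA, AG) = 90.00° ✓; |HT| = 13.10 ✓; ∠(HT, TQ) = 90.00° ✓; |TQ| = 34.60 ✓; |GQ| = 43.25 ✓.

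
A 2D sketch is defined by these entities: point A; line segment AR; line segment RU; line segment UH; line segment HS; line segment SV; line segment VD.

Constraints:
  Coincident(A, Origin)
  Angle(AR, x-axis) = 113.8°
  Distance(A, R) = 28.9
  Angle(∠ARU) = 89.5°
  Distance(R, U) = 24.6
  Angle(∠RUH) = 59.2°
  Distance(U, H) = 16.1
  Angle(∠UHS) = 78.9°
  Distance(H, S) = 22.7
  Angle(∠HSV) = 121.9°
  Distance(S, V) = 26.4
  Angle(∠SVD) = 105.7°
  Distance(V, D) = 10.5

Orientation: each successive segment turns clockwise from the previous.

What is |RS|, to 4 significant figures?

1.436

A is at the origin; AR runs at 113.8° with length 28.9, so R = (-11.66, 26.44). ∠ARU = 89.5° gives RU at 23.30° from the x-axis; with |RU| = 24.6, U = (10.93, 36.17). ∠RUH = 59.2° gives UH at -97.50° from the x-axis; with |UH| = 16.1, H = (8.830, 20.21). ∠UHS = 78.9° gives HS at 161.4° from the x-axis; with |HS| = 22.7, S = (-12.68, 27.45). Then |RS| = |S − R| = 1.436.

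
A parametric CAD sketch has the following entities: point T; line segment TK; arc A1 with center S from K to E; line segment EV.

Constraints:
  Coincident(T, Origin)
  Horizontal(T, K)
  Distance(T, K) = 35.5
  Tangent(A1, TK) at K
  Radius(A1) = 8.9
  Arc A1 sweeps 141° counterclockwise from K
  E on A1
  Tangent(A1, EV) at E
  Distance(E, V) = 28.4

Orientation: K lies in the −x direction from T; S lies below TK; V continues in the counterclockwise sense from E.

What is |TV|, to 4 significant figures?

38.69

On A1, K sits at bearing 90° from S; a 141° counterclockwise sweep puts E at bearing 231°, so E = S + 8.9·(cos 231°, sin 231°) = (-41.10, -15.82). Since A1 is tangent to EV there, SE ⟂ EV, so EV runs along (−sin 231°, cos 231°); with |EV| = 28.4, V = (-19.03, -33.69). Then |TV| = |V − T| = 38.69.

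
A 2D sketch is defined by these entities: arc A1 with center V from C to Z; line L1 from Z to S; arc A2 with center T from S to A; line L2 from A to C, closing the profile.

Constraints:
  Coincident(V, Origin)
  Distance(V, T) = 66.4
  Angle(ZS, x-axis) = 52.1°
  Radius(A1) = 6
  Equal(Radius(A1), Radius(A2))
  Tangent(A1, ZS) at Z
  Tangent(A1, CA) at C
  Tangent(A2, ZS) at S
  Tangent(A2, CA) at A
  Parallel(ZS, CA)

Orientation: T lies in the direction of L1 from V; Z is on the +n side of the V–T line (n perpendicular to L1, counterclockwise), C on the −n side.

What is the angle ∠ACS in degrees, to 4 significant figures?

10.24°

The slot axis is L1's direction at 52.1°, so u = (cos 52.1°, sin 52.1°) = (0.6143, 0.7891) and n = (−sin 52.1°, cos 52.1°) = (-0.7891, 0.6143). V is at the origin and T lies 66.4 along u from V, so T = 66.4·u = (40.79, 52.40). Tangency of A1 to both parallel lines with radius 6.0 puts Z and C at V ± 6.0·n: Z = (-4.735, 3.686), C = (4.735, -3.686). Equal radii place S and A the same way about T: S = T + 6.0·n = (36.05, 56.08), A = T − 6.0·n = (45.52, 48.71). Then cos ∠ACS = CA·CS / (|CA||CS|), giving 10.24°.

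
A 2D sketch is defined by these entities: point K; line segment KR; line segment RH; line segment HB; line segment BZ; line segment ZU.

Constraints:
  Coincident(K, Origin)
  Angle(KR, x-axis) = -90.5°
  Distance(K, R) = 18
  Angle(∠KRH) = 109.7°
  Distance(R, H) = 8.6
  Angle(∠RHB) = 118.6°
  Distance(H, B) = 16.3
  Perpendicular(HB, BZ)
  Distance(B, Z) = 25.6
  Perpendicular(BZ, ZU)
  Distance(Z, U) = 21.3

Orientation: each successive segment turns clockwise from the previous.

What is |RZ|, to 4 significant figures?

27.25

K is at the origin; KR runs at -90.5° with length 18.0, so R = (-0.1571, -18.00). ∠KRH = 109.7° gives RH at -160.8° from the x-axis; with |RH| = 8.6, H = (-8.279, -20.83). ∠RHB = 118.6° gives HB at 137.8° from the x-axis; with |HB| = 16.3, B = (-20.35, -9.879). HB ⟂ BZ, so BZ runs at 47.80°; with |BZ| = 25.6, Z = (-3.158, 9.086). Then |RZ| = |Z − R| = 27.25.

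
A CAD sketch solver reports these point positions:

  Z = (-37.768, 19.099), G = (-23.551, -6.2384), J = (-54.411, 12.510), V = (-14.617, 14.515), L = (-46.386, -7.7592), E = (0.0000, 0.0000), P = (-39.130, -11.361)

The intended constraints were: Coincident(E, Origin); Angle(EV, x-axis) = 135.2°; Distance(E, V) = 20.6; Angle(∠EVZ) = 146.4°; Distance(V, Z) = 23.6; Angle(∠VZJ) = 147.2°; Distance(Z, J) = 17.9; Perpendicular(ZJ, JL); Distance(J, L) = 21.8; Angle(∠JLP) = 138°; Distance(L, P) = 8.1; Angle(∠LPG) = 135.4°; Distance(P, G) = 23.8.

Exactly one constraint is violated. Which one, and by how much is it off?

Distance(P, G) = 23.8 — off by 7.40.

E = (0.00, 0.00) ✓; EV at 135.2° ✓; |EV| = 20.60 ✓; ∠EVZ = 146.4° ✓; |VZ| = 23.60 ✓; ∠VZJ = 147.2° ✓; |ZJ| = 17.90 ✓; ∠(ZJ, JL) = 90.00° ✓; |JL| = 21.80 ✓; ∠JLP = 138.0° ✓; |LP| = 8.101 ✓; ∠LPG = 135.4° ✓; |PG| = 16.40 ✗.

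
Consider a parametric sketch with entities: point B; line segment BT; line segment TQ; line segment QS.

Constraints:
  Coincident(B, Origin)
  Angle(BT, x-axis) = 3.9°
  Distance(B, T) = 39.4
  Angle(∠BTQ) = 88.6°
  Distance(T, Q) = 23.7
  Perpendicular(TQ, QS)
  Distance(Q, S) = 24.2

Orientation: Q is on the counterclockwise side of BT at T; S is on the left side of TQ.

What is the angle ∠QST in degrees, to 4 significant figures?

44.40°

∠BTQ = 88.6°, so TQ runs at 3.9° + (180° − 88.6°) = 95.30° from the x-axis; with |TQ| = 23.7, Q = T + 23.7·(cos 95.30°, sin 95.30°) = (37.12, 26.28). TQ is perpendicular to QS; with |QS| = 24.2 on the left of TQ, S = Q + 24.2·(-0.9957, -0.09237) = (13.02, 24.04). Then cos ∠QST = SQ·ST / (|SQ||ST|), giving 44.40°.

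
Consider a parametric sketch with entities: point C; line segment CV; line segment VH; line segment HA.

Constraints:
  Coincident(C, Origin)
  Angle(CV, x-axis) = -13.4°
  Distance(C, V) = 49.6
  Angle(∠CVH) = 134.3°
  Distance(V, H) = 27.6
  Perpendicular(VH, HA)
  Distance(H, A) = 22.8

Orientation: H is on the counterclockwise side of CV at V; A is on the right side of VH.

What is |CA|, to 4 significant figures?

85.28

∠CVH = 134.3°, so VH runs at -13.4° + (180° − 134.3°) = 32.30° from the x-axis; with |VH| = 27.6, H = V + 27.6·(cos 32.30°, sin 32.30°) = (71.58, 3.253). The perpendicularity gives HA at right angles to VH; with |HA| = 22.8 on the right of VH, A = H + 22.8·(0.5344, -0.8453) = (83.76, -16.02). Then |CA| = |A − C| = 85.28.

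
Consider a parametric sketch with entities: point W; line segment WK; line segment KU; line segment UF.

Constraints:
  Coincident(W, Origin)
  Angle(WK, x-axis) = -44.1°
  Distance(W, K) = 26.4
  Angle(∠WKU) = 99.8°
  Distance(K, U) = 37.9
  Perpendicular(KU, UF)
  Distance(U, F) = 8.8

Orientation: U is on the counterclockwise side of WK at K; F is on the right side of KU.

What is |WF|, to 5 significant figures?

54.857

∠WKU = 99.8°, so KU runs at -44.1° + (180° − 99.8°) = 36.100° from the x-axis; with |KU| = 37.9, U = K + 37.9·(cos 36.100°, sin 36.100°) = (49.581, 3.9584). KU is perpendicular to UF; with |UF| = 8.8 on the right of KU, F = U + 8.8·(0.58920, -0.80799) = (54.766, -3.1519). Then |WF| = |F − W| = 54.857.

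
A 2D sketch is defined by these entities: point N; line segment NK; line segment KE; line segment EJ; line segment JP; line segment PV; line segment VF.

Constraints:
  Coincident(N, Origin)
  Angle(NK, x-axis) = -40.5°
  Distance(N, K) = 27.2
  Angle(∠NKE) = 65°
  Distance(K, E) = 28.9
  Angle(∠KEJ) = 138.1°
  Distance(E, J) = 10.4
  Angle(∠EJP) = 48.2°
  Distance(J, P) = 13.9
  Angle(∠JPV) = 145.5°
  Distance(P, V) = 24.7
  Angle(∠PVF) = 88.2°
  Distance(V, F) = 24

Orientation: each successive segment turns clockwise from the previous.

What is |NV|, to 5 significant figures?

29.745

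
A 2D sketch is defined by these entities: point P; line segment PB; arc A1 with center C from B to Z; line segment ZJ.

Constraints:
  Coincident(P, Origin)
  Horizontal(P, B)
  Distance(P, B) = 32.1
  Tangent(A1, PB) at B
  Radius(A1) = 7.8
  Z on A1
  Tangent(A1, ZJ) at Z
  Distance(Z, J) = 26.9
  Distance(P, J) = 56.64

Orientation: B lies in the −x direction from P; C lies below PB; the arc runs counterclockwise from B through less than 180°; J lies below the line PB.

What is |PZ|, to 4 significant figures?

39.99

P is at the origin; P and B share the same y with |PB| = 32.1 and B on the −x side, so B = (-32.10, 0.000). The tangent condition forces CB to be normal to PB, so C = B + (0, -7.8) = (-32.10, -7.800). Since CZ ⟂ ZJ (tangency), |CJ| = √(7.8² + 26.9²) = 28.01 regardless of where Z sits on A1. So J lies on both circle(P, 56.64) and circle(C, 28.01); the below-PB intersection is J = (-47.11, -31.45). Z is the foot of the tangent from J: Z = (-39.59, -5.620).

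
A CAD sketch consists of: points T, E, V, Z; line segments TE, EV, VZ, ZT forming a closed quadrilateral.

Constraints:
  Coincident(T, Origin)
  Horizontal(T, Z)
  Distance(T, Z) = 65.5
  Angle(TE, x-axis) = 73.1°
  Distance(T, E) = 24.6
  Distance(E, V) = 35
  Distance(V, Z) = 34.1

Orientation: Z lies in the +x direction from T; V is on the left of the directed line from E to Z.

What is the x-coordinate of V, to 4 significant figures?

42.13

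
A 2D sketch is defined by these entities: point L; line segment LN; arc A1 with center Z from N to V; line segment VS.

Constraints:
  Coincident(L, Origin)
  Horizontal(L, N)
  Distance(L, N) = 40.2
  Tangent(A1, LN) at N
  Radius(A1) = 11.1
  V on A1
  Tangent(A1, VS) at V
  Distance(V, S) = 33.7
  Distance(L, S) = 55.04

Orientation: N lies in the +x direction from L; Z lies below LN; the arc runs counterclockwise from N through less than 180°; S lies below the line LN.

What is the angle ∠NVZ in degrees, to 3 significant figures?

43.3°

L is at the origin; LN is horizontal with |LN| = 40.2 and N on the +x side, so N = (40.2, 0.00). Tangency of A1 to LN means the radius ZN is perpendicular to LN, so Z = N + (0, -11.1) = (40.2, -11.1). Since ZV ⟂ VS (tangency), |ZS| = √(11.1² + 33.7²) = 35.5 regardless of where V sits on A1. So S lies on both circle(L, 55.04) and circle(Z, 35.5); the below-LN intersection is S = (31.1, -45.4). V is the foot of the tangent from S: V = (29.1, -11.8).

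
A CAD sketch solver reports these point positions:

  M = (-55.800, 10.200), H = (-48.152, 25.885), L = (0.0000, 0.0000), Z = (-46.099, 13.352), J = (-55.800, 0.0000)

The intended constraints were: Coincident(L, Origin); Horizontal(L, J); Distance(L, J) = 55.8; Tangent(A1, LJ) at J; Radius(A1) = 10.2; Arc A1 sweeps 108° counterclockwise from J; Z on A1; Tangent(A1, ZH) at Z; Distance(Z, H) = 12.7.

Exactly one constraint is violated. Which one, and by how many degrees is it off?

Tangent(A1, ZH) at Z — off by 8.70°.

L = (0.00, 0.00) ✓; L.y = 0.00, J.y = 0.00 ✓; |LJ| = 55.80 ✓; ∠(MJ, JL) = 90.00° ✓; |MJ| = 10.20 ✓; bearing(M→Z) − bearing(M→J) = 108.0° ✓; |MZ| = 10.20 ✓; ∠(MZ, ZH) = 98.70° ✗; |ZH| = 12.70 ✓.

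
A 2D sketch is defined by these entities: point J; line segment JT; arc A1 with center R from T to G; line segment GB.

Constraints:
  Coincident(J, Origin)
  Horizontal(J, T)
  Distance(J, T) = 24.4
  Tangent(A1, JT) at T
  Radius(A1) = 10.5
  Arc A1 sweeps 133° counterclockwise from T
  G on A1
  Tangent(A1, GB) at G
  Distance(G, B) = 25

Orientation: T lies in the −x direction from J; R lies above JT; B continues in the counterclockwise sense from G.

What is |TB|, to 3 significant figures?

37.1

On A1, T sits at bearing -90° from R; a 133° counterclockwise sweep puts G at bearing 43°, so G = R + 10.5·(cos 43°, sin 43°) = (-16.7, 17.7). The tangent condition forces RG to be normal to GB, so GB runs along (−sin 43°, cos 43°); with |GB| = 25.0, B = (-33.8, 35.9). Then |TB| = |B − T| = 37.1.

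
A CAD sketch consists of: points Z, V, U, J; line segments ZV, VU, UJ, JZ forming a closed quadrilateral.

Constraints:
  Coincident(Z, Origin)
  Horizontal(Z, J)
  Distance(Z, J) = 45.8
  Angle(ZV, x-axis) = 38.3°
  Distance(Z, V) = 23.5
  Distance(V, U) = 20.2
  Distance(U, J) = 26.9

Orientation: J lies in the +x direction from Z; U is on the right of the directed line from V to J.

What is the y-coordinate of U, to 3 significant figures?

-5.61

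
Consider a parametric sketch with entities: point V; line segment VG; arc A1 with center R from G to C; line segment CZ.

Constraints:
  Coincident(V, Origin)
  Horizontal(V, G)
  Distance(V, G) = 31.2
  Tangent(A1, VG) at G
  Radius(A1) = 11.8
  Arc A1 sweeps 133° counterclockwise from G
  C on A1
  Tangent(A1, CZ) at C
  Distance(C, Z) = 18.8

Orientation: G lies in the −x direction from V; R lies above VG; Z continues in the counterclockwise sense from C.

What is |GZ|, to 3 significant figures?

33.9

V is at the origin; V and G share the same y with |VG| = 31.2 and G on the −x side, so G = (-31.2, 0.00). Since A1 is tangent to VG there, RG ⟂ VG, so R = G + (0, 11.8) = (-31.2, 11.8). On A1, G sits at bearing -90° from R; a 133° counterclockwise sweep puts C at bearing 43°, so C = R + 11.8·(cos 43°, sin 43°) = (-22.6, 19.8). A1 meets CZ tangentially, so RC is at right angles to CZ, so CZ runs along (−sin 43°, cos 43°); with |CZ| = 18.8, Z = (-35.4, 33.6). Then |GZ| = |Z − G| = 33.9.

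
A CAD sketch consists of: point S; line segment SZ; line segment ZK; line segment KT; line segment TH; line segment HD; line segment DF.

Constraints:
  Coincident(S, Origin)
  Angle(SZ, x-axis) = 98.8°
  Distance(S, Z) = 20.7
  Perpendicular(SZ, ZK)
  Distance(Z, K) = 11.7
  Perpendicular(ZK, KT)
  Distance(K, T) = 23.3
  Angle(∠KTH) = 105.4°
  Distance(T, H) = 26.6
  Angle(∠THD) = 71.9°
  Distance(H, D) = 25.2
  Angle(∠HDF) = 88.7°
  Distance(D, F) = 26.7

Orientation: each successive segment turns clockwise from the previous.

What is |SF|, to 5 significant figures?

19.462

S is at the origin; SZ runs at 98.8° with length 20.7, so Z = (-3.1668, 20.456). The perpendicularity gives ZK at right angles to SZ, so ZK runs at 8.8000°; with |ZK| = 11.7, K = (8.3955, 22.246). ZK ⟂ KT, so KT runs at -81.200°; with |KT| = 23.3, T = (11.960, -0.77946). ∠KTH = 105.4° gives TH at -155.80° from the x-axis; with |TH| = 26.6, H = (-12.302, -11.683). ∠THD = 71.9° gives HD at 96.100° from the x-axis; with |HD| = 25.2, D = (-14.980, 13.374). ∠HDF = 88.7° gives DF at 4.8000° from the x-axis; with |DF| = 26.7, F = (11.626, 15.608). Then |SF| = |F − S| = 19.462.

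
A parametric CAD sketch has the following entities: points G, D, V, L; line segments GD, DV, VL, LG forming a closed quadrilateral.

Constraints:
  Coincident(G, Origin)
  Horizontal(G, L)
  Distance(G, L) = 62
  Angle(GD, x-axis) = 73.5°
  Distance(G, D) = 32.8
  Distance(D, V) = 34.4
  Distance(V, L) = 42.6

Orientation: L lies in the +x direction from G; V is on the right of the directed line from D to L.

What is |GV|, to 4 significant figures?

19.48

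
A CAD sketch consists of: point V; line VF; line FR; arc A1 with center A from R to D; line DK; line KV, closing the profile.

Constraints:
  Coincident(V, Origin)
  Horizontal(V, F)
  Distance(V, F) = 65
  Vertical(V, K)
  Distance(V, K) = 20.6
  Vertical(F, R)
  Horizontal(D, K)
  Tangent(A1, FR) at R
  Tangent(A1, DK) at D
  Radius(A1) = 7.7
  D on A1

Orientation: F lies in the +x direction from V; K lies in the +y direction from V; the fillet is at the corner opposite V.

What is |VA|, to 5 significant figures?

58.734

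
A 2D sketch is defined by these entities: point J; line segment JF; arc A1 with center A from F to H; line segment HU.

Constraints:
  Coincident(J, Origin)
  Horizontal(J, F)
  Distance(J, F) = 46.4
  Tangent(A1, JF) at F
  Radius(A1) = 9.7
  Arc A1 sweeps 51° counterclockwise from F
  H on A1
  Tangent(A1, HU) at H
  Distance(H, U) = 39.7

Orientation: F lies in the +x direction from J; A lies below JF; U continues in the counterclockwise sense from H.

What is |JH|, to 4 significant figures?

39.03

J is at the origin; J and F share the same y with |JF| = 46.4 and F on the +x side, so F = (46.40, 0.000). Since A1 is tangent to JF there, AF ⟂ JF, so A = F + (0, -9.7) = (46.40, -9.700). On A1, F sits at bearing 90° from A; a 51° counterclockwise sweep puts H at bearing 141°, so H = A + 9.7·(cos 141°, sin 141°) = (38.86, -3.596). Then |JH| = |H − J| = 39.03.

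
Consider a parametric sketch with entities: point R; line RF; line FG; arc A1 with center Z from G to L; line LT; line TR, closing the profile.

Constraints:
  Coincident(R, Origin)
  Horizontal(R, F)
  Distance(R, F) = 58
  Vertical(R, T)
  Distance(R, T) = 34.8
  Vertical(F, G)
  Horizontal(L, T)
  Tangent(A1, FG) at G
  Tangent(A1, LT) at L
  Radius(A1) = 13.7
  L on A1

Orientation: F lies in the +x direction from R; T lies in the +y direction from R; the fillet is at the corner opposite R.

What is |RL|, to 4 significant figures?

56.33

R is at the origin; RF is horizontal with |RF| = 58.0 and F on the +x side, so F = (58.00, 0.000). R and T share the same x with |RT| = 34.8 and T on the +y side, so T = (0.000, 34.80). The virtual corner opposite R is at (58.00, 34.80). Tangency of A1 to FG means the radius ZG is perpendicular to FG and the tangent condition forces ZL to be normal to LT, with radius 13.7, so the center Z sits 13.7 in from both sides at Z = (44.30, 21.10). That places the tangent points at G = (58.00, 21.10) on FG and L = (44.30, 34.80) on LT. Then |RL| = |L − R| = 56.33.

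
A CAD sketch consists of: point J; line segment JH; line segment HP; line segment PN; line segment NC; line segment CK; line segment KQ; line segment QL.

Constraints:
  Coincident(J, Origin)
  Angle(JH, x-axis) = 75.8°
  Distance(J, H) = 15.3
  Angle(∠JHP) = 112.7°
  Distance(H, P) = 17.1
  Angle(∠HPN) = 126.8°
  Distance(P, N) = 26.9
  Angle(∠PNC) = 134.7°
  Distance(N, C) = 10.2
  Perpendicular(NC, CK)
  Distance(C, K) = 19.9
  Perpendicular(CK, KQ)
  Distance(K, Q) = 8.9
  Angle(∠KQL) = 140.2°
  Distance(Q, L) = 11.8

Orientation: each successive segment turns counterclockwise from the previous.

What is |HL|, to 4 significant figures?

25.21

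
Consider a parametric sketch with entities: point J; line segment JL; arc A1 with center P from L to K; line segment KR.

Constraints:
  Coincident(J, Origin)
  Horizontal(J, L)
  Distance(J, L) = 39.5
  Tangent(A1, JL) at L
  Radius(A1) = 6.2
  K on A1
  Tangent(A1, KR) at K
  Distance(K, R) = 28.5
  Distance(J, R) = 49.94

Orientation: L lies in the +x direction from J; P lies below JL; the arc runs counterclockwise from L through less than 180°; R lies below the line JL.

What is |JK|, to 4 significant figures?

33.98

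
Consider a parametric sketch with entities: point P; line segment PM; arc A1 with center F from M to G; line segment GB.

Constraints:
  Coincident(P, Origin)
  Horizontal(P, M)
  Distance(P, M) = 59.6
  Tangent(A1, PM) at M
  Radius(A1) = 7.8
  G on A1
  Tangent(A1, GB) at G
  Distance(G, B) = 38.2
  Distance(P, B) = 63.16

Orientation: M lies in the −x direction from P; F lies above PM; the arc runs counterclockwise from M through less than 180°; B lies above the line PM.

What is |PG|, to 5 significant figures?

52.317

P is at the origin; P and M share the same y with |PM| = 59.6 and M on the −x side, so M = (-59.600, 0.0000). The tangent condition forces FM to be normal to PM, so F = M + (0, 7.8) = (-59.600, 7.8000). Since FG ⟂ GB (tangency), |FB| = √(7.8² + 38.2²) = 38.988 regardless of where G sits on A1. So B lies on both circle(P, 63.16) and circle(F, 38.988); the above-PM intersection is B = (-45.259, 44.055). G is the foot of the tangent from B: G = (-51.919, 6.4400).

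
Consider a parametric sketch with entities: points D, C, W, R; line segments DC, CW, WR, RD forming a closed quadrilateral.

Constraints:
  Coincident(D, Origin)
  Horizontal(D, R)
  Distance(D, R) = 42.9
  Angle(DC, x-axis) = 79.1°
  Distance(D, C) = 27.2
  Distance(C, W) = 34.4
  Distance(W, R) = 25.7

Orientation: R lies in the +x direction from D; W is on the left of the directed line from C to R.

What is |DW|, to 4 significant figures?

47.02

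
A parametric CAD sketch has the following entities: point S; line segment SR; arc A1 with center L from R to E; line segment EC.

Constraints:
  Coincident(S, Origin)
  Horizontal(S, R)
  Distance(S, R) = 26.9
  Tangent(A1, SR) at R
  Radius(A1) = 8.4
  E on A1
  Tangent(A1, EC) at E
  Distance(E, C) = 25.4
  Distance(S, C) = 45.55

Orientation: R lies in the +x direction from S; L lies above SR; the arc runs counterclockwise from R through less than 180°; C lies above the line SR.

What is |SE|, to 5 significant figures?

36.568

S is at the origin; SR is horizontal with |SR| = 26.9 and R on the +x side, so R = (26.900, 0.0000). A1 meets SR tangentially, so LR is at right angles to SR, so L = R + (0, 8.4) = (26.900, 8.4000). Since LE ⟂ EC (tangency), |LC| = √(8.4² + 25.4²) = 26.753 regardless of where E sits on A1. So C lies on both circle(S, 45.55) and circle(L, 26.753); the above-SR intersection is C = (29.074, 35.064). E is the foot of the tangent from C: E = (35.063, 10.381).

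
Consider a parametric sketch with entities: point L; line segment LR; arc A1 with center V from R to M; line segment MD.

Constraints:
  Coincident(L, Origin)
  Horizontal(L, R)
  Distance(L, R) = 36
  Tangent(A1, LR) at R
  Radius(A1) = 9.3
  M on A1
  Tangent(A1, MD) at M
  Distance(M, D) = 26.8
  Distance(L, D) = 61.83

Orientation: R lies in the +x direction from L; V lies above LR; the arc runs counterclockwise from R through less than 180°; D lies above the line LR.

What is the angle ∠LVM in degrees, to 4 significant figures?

148.3°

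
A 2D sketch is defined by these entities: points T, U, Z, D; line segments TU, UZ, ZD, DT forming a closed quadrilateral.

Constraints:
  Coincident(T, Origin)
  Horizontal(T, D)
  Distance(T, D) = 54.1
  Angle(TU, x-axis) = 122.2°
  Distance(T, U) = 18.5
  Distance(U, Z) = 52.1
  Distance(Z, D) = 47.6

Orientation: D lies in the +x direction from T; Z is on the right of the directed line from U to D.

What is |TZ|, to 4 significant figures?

33.61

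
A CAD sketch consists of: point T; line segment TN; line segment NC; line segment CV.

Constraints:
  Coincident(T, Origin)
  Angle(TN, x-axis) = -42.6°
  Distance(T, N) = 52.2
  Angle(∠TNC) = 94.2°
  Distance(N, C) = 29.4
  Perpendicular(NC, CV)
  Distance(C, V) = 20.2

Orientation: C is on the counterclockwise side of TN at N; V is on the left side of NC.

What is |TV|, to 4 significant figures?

46.03

T is at the origin; TN runs at -42.6° with length 52.2, so N = 52.2·(cos -42.6°, sin -42.6°) = (38.42, -35.33). ∠TNC = 94.2°, so NC runs at -42.6° + (180° − 94.2°) = 43.20° from the x-axis; with |NC| = 29.4, C = N + 29.4·(cos 43.20°, sin 43.20°) = (59.86, -15.21). NC is perpendicular to CV; with |CV| = 20.2 on the left of NC, V = C + 20.2·(-0.6845, 0.7290) = (46.03, -0.4821). Then |TV| = |V − T| = 46.03.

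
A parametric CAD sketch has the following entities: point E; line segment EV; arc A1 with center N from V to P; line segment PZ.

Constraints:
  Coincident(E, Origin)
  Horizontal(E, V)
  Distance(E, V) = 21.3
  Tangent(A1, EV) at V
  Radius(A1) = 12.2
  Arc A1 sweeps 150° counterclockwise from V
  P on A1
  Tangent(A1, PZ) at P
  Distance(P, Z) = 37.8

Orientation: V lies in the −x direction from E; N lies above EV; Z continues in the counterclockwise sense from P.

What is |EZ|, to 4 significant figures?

63.51

On A1, V sits at bearing -90° from N; a 150° counterclockwise sweep puts P at bearing 60°, so P = N + 12.2·(cos 60°, sin 60°) = (-15.20, 22.77). A1 meets PZ tangentially, so NP is at right angles to PZ, so PZ runs along (−sin 60°, cos 60°); with |PZ| = 37.8, Z = (-47.94, 41.67). Then |EZ| = |Z − E| = 63.51.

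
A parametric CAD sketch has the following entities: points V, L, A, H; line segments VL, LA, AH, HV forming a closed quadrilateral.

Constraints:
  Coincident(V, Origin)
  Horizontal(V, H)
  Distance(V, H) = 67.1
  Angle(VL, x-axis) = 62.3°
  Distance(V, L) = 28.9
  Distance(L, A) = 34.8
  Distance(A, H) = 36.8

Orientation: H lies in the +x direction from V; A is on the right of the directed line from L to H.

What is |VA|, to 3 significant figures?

31.0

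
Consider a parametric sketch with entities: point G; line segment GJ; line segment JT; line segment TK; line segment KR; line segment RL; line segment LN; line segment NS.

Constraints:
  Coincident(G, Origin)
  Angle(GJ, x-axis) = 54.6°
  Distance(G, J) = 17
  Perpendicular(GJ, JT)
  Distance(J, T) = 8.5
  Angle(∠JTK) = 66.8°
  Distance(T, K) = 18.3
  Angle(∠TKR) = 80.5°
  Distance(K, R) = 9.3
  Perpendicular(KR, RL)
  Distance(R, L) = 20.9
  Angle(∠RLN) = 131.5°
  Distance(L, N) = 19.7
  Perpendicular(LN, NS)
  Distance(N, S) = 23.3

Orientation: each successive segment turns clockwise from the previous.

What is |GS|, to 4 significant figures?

27.93

∠RLN = 131.5° gives LN at -26.60° from the x-axis; with |LN| = 19.7, N = (34.69, 7.002). The perpendicularity gives NS at right angles to LN, so NS runs at -116.6°; with |NS| = 23.3, S = (24.26, -13.83). Then |GS| = |S − G| = 27.93.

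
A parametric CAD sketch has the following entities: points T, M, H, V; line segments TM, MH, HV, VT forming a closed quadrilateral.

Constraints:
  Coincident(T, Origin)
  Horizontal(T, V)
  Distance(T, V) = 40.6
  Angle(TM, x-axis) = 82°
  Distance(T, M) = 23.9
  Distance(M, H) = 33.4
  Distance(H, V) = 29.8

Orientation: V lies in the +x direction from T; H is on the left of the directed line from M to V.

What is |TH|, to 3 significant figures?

46.7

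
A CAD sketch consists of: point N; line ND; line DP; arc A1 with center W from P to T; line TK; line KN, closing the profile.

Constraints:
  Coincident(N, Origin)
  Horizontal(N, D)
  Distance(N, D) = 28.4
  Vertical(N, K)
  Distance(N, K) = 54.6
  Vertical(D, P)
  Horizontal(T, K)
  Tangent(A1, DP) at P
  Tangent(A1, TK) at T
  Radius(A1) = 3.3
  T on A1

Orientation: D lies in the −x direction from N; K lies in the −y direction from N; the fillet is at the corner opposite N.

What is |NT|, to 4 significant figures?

60.09

N is at the origin; N and D share the same y with |ND| = 28.4 and D on the −x side, so D = (-28.40, 0.000). NK is vertical with |NK| = 54.6 and K on the −y side, so K = (0.000, -54.60). The virtual corner opposite N is at (-28.40, -54.60). The tangent condition forces WP to be normal to DP and tangency of A1 to TK means the radius WT is perpendicular to TK, with radius 3.3, so the center W sits 3.3 in from both sides at W = (-25.10, -51.30). That places the tangent points at P = (-28.40, -51.30) on DP and T = (-25.10, -54.60) on TK. Then |NT| = |T − N| = 60.09.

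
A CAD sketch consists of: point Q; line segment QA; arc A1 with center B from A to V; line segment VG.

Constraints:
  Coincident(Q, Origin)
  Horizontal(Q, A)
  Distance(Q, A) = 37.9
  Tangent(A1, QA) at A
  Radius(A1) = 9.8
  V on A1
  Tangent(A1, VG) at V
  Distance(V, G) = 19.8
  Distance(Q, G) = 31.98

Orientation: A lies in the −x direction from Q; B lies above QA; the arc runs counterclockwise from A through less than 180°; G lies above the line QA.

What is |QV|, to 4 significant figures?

29.50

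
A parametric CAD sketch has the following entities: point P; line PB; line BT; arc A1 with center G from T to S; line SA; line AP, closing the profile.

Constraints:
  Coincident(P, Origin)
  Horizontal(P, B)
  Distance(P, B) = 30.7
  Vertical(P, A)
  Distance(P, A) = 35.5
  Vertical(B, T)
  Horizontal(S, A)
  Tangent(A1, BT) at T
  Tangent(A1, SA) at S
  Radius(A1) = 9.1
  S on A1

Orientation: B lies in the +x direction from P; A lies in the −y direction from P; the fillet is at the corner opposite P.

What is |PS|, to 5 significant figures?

41.555

The virtual corner opposite P is at (30.700, -35.500). A1 meets BT tangentially, so GT is at right angles to BT and since A1 is tangent to SA there, GS ⟂ SA, with radius 9.1, so the center G sits 9.1 in from both sides at G = (21.600, -26.400). That places the tangent points at T = (30.700, -26.400) on BT and S = (21.600, -35.500) on SA. Then |PS| = |S − P| = 41.555.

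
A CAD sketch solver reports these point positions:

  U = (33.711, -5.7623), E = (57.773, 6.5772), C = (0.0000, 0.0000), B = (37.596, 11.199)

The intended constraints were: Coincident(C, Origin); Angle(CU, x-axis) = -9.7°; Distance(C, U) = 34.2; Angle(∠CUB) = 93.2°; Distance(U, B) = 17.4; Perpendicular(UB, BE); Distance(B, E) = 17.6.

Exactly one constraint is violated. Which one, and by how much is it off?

Distance(B, E) = 17.6 — off by 3.10.

C = (0.00, 0.00) ✓; CU at -9.700° ✓; |CU| = 34.20 ✓; ∠CUB = 93.20° ✓; |UB| = 17.40 ✓; ∠(UB, BE) = 90.00° ✓; |BE| = 20.70 ✗.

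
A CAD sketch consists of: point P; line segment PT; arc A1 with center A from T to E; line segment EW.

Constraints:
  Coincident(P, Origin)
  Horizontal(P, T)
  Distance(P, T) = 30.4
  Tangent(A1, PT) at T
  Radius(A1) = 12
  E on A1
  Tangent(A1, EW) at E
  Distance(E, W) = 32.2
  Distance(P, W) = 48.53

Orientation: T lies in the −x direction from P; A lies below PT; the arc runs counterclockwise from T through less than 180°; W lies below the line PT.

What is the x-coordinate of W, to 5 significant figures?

-19.308

Checks: |AE| = 12.00 ✓; ∠(AE, EW) = 90.00° ✓; |EW| = 32.20 ✓; |PW| = 48.53 ✓.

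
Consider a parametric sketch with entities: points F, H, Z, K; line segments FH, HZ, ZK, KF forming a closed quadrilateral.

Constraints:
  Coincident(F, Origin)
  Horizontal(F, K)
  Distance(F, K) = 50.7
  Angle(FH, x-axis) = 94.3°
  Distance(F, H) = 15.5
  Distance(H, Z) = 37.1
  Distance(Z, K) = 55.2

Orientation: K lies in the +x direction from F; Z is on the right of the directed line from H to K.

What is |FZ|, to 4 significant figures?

21.63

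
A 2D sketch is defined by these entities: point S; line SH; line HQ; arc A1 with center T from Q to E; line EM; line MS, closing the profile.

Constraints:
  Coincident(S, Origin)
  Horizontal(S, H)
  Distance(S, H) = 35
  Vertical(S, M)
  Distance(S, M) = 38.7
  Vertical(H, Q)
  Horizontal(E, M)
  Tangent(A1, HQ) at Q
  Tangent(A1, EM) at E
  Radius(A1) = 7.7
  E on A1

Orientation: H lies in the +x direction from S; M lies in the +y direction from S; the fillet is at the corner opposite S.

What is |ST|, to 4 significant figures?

41.31

S is at the origin; S and H share the same y with |SH| = 35.0 and H on the +x side, so H = (35.00, 0.000). S and M share the same x with |SM| = 38.7 and M on the +y side, so M = (0.000, 38.70). The virtual corner opposite S is at (35.00, 38.70). The tangent condition forces TQ to be normal to HQ and tangency of A1 to EM means the radius TE is perpendicular to EM, with radius 7.7, so the center T sits 7.7 in from both sides at T = (27.30, 31.00). Then |ST| = |T − S| = 41.31.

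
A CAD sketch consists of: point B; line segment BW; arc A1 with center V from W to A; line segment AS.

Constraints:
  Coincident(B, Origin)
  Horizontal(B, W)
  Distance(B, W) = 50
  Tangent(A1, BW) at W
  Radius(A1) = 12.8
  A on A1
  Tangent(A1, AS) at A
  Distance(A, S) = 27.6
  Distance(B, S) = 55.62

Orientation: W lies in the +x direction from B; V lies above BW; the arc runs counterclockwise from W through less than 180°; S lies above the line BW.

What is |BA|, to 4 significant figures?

62.64

B is at the origin; B and W share the same y with |BW| = 50.0 and W on the +x side, so W = (50.00, 0.000). The tangent condition forces VW to be normal to BW, so V = W + (0, 12.8) = (50.00, 12.80). Since VA ⟂ AS (tangency), |VS| = √(12.8² + 27.6²) = 30.42 regardless of where A sits on A1. So S lies on both circle(B, 55.62) and circle(V, 30.42); the above-BW intersection is S = (37.90, 40.71). A is the foot of the tangent from S: A = (58.51, 22.36).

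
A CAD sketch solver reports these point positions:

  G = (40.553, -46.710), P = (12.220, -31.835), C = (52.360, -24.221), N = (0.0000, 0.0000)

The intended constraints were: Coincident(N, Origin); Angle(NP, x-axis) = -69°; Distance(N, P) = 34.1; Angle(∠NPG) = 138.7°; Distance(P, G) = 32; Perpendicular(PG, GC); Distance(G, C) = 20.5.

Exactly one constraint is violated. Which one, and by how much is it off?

Distance(G, C) = 20.5 — off by 4.90.

N = (0.00, 0.00) ✓; NP at -69.00° ✓; |NP| = 34.10 ✓; ∠NPG = 138.7° ✓; |PG| = 32.00 ✓; ∠(PG, GC) = 90.00° ✓; |GC| = 25.40 ✗.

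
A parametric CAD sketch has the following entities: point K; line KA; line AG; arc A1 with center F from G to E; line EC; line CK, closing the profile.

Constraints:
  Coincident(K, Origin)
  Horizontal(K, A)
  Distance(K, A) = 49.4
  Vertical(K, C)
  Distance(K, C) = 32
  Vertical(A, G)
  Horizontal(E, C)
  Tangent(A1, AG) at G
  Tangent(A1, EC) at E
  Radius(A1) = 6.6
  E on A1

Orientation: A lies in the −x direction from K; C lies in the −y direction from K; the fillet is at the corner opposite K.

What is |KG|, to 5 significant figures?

55.547

The virtual corner opposite K is at (-49.400, -32.000). Tangency of A1 to AG means the radius FG is perpendicular to AG and A1 meets EC tangentially, so FE is at right angles to EC, with radius 6.6, so the center F sits 6.6 in from both sides at F = (-42.800, -25.400). That places the tangent points at G = (-49.400, -25.400) on AG and E = (-42.800, -32.000) on EC. Then |KG| = |G − K| = 55.547.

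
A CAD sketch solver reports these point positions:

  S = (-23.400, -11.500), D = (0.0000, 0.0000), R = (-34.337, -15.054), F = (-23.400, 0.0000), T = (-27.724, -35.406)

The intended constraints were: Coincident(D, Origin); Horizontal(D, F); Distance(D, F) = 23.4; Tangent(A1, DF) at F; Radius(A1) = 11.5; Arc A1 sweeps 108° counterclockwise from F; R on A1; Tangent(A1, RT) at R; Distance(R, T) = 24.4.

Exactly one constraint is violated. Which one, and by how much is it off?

Distance(R, T) = 24.4 — off by 3.00.

D = (0.00, 0.00) ✓; D.y = 0.00, F.y = 0.00 ✓; |DF| = 23.40 ✓; ∠(SF, FD) = 90.00° ✓; |SF| = 11.50 ✓; bearing(S→R) − bearing(S→F) = 108.0° ✓; |SR| = 11.50 ✓; ∠(SR, RT) = 90.00° ✓; |RT| = 21.40 ✗.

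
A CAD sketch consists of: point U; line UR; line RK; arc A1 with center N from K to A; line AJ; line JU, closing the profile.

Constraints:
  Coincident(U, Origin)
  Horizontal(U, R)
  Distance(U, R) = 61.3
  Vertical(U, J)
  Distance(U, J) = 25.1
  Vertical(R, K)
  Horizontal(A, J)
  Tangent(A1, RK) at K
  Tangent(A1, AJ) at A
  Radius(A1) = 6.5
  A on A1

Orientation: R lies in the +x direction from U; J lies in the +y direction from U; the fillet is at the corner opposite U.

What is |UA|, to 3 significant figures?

60.3

The virtual corner opposite U is at (61.3, 25.1). Tangency of A1 to RK means the radius NK is perpendicular to RK and tangency of A1 to AJ means the radius NA is perpendicular to AJ, with radius 6.5, so the center N sits 6.5 in from both sides at N = (54.8, 18.6). That places the tangent points at K = (61.3, 18.6) on RK and A = (54.8, 25.1) on AJ. Then |UA| = |A − U| = 60.3.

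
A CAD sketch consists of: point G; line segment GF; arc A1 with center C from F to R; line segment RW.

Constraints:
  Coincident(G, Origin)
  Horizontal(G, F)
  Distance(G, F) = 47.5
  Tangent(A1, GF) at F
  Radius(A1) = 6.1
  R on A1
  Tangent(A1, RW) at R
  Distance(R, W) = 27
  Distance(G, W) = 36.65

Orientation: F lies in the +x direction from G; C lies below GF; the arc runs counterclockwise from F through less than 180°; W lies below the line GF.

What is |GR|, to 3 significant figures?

42.6

G is at the origin; GF is horizontal with |GF| = 47.5 and F on the +x side, so F = (47.5, 0.00). Since A1 is tangent to GF there, CF ⟂ GF, so C = F + (0, -6.1) = (47.5, -6.10). Since CR ⟂ RW (tangency), |CW| = √(6.1² + 27.0²) = 27.7 regardless of where R sits on A1. So W lies on both circle(G, 36.65) and circle(C, 27.7); the below-GF intersection is W = (27.0, -24.7). R is the foot of the tangent from W: R = (42.5, -2.61).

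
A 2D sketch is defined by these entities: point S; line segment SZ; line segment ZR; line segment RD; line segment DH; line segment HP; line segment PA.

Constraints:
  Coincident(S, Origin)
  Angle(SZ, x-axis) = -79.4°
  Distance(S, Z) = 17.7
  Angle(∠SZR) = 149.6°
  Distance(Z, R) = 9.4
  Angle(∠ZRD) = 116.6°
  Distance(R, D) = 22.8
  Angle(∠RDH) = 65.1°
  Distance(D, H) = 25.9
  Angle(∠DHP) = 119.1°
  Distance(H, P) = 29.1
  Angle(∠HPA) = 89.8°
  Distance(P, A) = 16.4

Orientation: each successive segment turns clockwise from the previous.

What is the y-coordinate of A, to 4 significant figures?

-14.88

S is at the origin; SZ runs at -79.4° with length 17.7, so Z = (3.256, -17.40). ∠SZR = 149.6° gives ZR at -109.8° from the x-axis; with |ZR| = 9.4, R = (0.07180, -26.24). ∠ZRD = 116.6° gives RD at -173.2° from the x-axis; with |RD| = 22.8, D = (-22.57, -28.94). ∠RDH = 65.1° gives DH at 71.90° from the x-axis; with |DH| = 25.9, H = (-14.52, -4.323). ∠DHP = 119.1° gives HP at 11.00° from the x-axis; with |HP| = 29.1, P = (14.04, 1.229). ∠HPA = 89.8° gives PA at -79.20° from the x-axis; with |PA| = 16.4, A = (17.12, -14.88). So A.y = -14.88.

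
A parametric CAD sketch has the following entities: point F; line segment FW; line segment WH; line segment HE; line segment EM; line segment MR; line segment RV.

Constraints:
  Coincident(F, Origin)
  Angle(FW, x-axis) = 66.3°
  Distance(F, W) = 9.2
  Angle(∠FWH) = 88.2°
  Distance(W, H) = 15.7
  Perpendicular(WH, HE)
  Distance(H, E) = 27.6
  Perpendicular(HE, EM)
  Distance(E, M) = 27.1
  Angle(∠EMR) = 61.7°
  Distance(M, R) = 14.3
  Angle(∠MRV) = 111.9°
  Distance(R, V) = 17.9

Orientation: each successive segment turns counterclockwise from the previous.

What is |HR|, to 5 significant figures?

25.263

HE ⟂ EM, so EM runs at -21.900°; with |EM| = 27.1, M = (3.9808, -21.436). ∠EMR = 61.7° gives MR at 96.400° from the x-axis; with |MR| = 14.3, R = (2.3868, -7.2254). Then |HR| = |R − H| = 25.263.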